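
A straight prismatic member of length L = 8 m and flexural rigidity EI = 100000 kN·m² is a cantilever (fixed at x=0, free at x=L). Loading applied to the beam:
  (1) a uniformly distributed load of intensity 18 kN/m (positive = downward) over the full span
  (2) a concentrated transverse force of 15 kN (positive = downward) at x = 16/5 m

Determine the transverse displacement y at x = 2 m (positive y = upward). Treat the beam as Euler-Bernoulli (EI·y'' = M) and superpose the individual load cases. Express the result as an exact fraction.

Load 1 — uniform load w=18 kN/m over full span:
  y_1 = -wx²(x²-4Lx+6L²)/(24EI) = -18·2²·(2²-4·8·2+6·8²)/(24·100000) = -243/25000 m
Load 2 — point force P=15 kN at a=16/5 m (b=L-a=24/5):
  y_2 = -Px²(3a-x)/(6EI)  [x≤a] = -15·2²·(3·(16/5)-2)/(6·100000) = -19/25000 m
Superposition: y = Σ y_i = -131/12500 m ≈ -0.010480 m

y(2) = -131/12500 m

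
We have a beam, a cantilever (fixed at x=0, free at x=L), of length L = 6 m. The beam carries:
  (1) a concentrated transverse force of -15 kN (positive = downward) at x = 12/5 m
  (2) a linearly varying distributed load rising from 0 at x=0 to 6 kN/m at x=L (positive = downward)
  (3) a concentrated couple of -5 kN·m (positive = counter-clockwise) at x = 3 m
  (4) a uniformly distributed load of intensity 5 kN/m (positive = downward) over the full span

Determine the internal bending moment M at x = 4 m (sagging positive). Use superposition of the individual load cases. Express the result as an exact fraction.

M(4) = -62/3 kN·m

Load 1 — point force P=-15 kN at a=12/5 m (b=L-a=18/5):
  M_1 = 0  [x>a] = 0 kN·m
Load 2 — triangular load w₀=6 kN/m (0→w₀ over full span):
  M_2 = w₀Lx/2 - w₀L²/3 - w₀x³/(6L) = 6·6·4/2 - 6·6²/3 - 6·4³/(6·6) = -32/3 kN·m
Load 3 — applied couple M₀=-5 kN·m at a=3 m (b=L-a=3):
  M_3 = 0  [x>a] = 0 kN·m
Load 4 — uniform load w=5 kN/m over full span:
  M_4 = -w(L-x)²/2 = -5·(6-4)²/2 = -10 kN·m
Superposition: M = Σ M_i = -62/3 kN·m ≈ -20.666667 kN·m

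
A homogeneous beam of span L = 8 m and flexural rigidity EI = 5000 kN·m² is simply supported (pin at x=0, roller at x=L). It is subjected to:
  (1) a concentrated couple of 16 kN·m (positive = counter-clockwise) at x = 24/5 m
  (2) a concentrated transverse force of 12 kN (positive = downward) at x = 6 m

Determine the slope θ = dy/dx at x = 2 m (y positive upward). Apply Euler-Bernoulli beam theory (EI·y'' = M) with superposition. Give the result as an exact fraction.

θ(2) = -583/93750 rad

Load 1 — applied couple M₀=16 kN·m at a=24/5 m (b=L-a=16/5):
  θ_1 = (M₀x²/(2L)+C₁)/EI  [x≤a] with C₁=M₀(3b²-L²)/(6L)=-832/75 = (16·2²/(2·8)+(-832/75))/5000 = -133/93750 rad
Load 2 — point force P=12 kN at a=6 m (b=L-a=2):
  θ_2 = -Pb(L²-b²-3x²)/(6LEI)  [x≤a] = -12·2·(8²-2²-3·2²)/(6·8·5000) = -3/625 rad
Superposition: θ = Σ θ_i = -583/93750 rad ≈ -0.006219 rad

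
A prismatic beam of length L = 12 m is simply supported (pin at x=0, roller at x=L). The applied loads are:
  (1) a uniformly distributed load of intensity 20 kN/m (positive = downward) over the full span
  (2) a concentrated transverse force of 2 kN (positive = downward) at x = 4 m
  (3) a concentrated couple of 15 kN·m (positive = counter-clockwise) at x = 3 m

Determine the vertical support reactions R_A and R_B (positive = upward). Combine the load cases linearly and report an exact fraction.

Load 1 — uniform load w=20 kN/m over full span:
  R_A = wL/2 = 20·12/2 = 120 kN
  R_B = wL/2 = 20·12/2 = 120 kN
Load 2 — point force P=2 kN at a=4 m (b=L-a=8):
  R_A = Pb/L = 2·8/12 = 4/3 kN
  R_B = Pa/L = 2·4/12 = 2/3 kN
Load 3 — applied couple M₀=15 kN·m at a=3 m (b=L-a=9):
  R_A = M₀/L = 15/12 = 5/4 kN
  R_B = -M₀/L = -15/12 = -5/4 kN
Superposition: R_A = 1471/12 kN, R_B = 1433/12 kN

R_A = 1471/12 kN, R_B = 1433/12 kN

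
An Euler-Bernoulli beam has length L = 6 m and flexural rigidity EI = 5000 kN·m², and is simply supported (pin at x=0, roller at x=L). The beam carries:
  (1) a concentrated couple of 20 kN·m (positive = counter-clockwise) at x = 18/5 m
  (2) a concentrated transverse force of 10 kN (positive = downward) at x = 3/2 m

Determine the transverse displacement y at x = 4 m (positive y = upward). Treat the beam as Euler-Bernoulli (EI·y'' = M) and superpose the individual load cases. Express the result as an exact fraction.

y(4) = -11677/1800000 m

Load 1 — applied couple M₀=20 kN·m at a=18/5 m (b=L-a=12/5):
  y_1 = (M₀x³/(6L)-M₀(x-a)²/2+C₁x)/EI  [x>a] with C₁=M₀(3b²-L²)/(6L)=-52/5 = (20·4³/(6·6)-20·(4-(18/5))²/2+(-52/5)·4)/5000 = -43/28125 m
Load 2 — point force P=10 kN at a=3/2 m (b=L-a=9/2):
  y_2 = -Pa(L-x)(2Lx-a²-x²)/(6LEI)  [x>a] = -10·(3/2)·(6-4)·(2·6·4-(3/2)²-4²)/(6·6·5000) = -119/24000 m
Superposition: y = Σ y_i = -11677/1800000 m ≈ -0.006487 m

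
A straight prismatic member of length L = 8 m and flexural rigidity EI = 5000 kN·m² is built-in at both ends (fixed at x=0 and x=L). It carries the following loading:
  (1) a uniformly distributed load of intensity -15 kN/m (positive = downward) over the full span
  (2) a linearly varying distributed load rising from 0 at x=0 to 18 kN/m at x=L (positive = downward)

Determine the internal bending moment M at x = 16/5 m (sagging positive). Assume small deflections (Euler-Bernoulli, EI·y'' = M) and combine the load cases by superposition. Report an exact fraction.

Load 1 — uniform load w=-15 kN/m over full span:
  M_1 = wLx/2 - wL²/12 - wx²/2 = (-15)·8·(16/5)/2 - (-15)·8²/12 - (-15)·(16/5)²/2 = -176/5 kN·m
Load 2 — triangular load w₀=18 kN/m (0→w₀ over full span):
  M_2 = 3w₀Lx/20 - w₀L²/30 - w₀x³/(6L) = 3·18·8·(16/5)/20 - 18·8²/30 - 18·(16/5)³/(6·8) = 2304/125 kN·m
Superposition: M = Σ M_i = -2096/125 kN·m ≈ -16.768000 kN·m

M(16/5) = -2096/125 kN·m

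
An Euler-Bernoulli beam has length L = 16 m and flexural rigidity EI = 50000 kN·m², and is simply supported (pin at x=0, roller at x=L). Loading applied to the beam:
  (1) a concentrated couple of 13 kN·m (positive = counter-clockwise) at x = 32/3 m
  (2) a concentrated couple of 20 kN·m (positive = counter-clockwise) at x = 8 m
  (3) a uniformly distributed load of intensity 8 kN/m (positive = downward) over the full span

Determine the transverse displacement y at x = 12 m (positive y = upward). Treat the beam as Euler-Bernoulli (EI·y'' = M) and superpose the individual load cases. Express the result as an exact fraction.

Load 1 — applied couple M₀=13 kN·m at a=32/3 m (b=L-a=16/3):
  y_1 = (M₀x³/(6L)-M₀(x-a)²/2+C₁x)/EI  [x>a] with C₁=M₀(3b²-L²)/(6L)=-208/9 = (13·12³/(6·16)-13·(12-(32/3))²/2+(-208/9)·12)/50000 = -247/225000 m
Load 2 — applied couple M₀=20 kN·m at a=8 m (b=L-a=8):
  y_2 = (M₀x³/(6L)-M₀(x-a)²/2+C₁x)/EI  [x>a] with C₁=M₀(3b²-L²)/(6L)=-40/3 = (20·12³/(6·16)-20·(12-8)²/2+(-40/3)·12)/50000 = 1/1250 m
Load 3 — uniform load w=8 kN/m over full span:
  y_3 = -wx(L³-2Lx²+x³)/(24EI) = -8·12·(16³-2·16·12²+12³)/(24·50000) = -304/3125 m
Superposition: y = Σ y_i = -4391/45000 m ≈ -0.097578 m

y(12) = -4391/45000 m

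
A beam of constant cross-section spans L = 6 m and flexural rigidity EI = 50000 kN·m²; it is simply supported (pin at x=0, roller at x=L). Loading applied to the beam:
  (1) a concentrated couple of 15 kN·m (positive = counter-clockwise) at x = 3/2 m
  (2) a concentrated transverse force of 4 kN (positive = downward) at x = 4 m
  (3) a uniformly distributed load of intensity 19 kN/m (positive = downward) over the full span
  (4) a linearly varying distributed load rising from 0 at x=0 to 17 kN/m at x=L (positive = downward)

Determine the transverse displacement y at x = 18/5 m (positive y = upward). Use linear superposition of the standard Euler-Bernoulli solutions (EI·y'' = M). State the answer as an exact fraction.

y(18/5) = -27262771/3125000000 m

Load 1 — applied couple M₀=15 kN·m at a=3/2 m (b=L-a=9/2):
  y_1 = (M₀x³/(6L)-M₀(x-a)²/2+C₁x)/EI  [x>a] with C₁=M₀(3b²-L²)/(6L)=165/16 = (15·(18/5)³/(6·6)-15·((18/5)-(3/2))²/2+(165/16)·(18/5))/50000 = 2349/5000000 m
Load 2 — point force P=4 kN at a=4 m (b=L-a=2):
  y_2 = -Pbx(L²-b²-x²)/(6LEI)  [x≤a] = -4·2·(18/5)·(6²-2²-(18/5)²)/(6·6·50000) = -119/390625 m
Load 3 — uniform load w=19 kN/m over full span:
  y_3 = -wx(L³-2Lx²+x³)/(24EI) = -19·(18/5)·(6³-2·6·(18/5)²+(18/5)³)/(24·50000) = -47709/7812500 m
Load 4 — triangular load w₀=17 kN/m (0→w₀ over full span):
  y_4 = -w₀x(7L⁴-10L²x²+3x⁴)/(360LEI) = -17·(18/5)·(7·6⁴-10·6²·(18/5)²+3·(18/5)⁴)/(360·6·50000) = -135864/48828125 m
Superposition: y = Σ y_i = -27262771/3125000000 m ≈ -0.008724 m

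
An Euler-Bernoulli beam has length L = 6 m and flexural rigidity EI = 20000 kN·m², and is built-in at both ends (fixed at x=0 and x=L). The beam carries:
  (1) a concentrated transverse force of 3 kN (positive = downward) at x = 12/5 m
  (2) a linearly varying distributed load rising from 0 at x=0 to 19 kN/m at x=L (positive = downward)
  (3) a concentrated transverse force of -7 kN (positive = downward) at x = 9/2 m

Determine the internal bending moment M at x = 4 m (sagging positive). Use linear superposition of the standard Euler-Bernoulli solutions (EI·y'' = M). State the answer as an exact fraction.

Load 1 — point force P=3 kN at a=12/5 m (b=L-a=18/5):
  M_1 = Pa²(a+3b)(L-x)/L³ - Pa²b/L²  [x>a] = 3·(12/5)²·((12/5)+3·(18/5))·(6-4)/6³ - 3·(12/5)²·(18/5)/6² = 48/125 kN·m
Load 2 — triangular load w₀=19 kN/m (0→w₀ over full span):
  M_2 = 3w₀Lx/20 - w₀L²/30 - w₀x³/(6L) = 3·19·6·4/20 - 19·6²/30 - 19·4³/(6·6) = 532/45 kN·m
Load 3 — point force P=-7 kN at a=9/2 m (b=L-a=3/2):
  M_3 = Pb²(3a+b)x/L³ - Pab²/L²  [x≤a] = (-7)·(3/2)²·(3·(9/2)+(3/2))·4/6³ - (-7)·(9/2)·(3/2)²/6² = -77/32 kN·m
Superposition: M = Σ M_i = 352799/36000 kN·m ≈ 9.799972 kN·m

M(4) = 352799/36000 kN·m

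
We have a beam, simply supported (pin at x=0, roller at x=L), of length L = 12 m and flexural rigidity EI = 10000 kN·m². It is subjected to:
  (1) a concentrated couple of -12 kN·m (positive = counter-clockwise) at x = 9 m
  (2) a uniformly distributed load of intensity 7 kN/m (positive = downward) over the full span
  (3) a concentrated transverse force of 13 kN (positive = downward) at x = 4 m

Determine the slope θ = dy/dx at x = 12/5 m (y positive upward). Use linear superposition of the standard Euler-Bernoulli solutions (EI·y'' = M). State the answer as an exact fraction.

Load 1 — applied couple M₀=-12 kN·m at a=9 m (b=L-a=3):
  θ_1 = (M₀x²/(2L)+C₁)/EI  [x≤a] with C₁=M₀(3b²-L²)/(6L)=39/2 = ((-12)·(12/5)²/(2·12)+(39/2))/10000 = 831/500000 rad
Load 2 — uniform load w=7 kN/m over full span:
  θ_2 = -w(L³-6Lx²+4x³)/(24EI) = -7·(12³-6·12·(12/5)²+4·(12/5)³)/(24·10000) = -6237/156250 rad
Load 3 — point force P=13 kN at a=4 m (b=L-a=8):
  θ_3 = -Pb(L²-b²-3x²)/(6LEI)  [x≤a] = -13·8·(12²-8²-3·(12/5)²)/(6·12·10000) = -1274/140625 rad
Superposition: θ = Σ θ_i = -1064573/22500000 rad ≈ -0.047314 rad

θ(12/5) = -1064573/22500000 rad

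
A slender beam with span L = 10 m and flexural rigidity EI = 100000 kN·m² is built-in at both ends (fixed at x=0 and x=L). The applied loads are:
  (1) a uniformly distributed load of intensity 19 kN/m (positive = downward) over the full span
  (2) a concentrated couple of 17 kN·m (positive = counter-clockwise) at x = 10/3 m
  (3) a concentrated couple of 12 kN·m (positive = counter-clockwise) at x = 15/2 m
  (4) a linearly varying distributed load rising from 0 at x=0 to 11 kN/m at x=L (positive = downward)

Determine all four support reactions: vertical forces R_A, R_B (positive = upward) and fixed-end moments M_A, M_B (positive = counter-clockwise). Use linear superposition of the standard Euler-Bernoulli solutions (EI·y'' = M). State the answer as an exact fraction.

R_A = 6907/60 kN, M_A = 795/4 kN·m, R_B = 7793/60 kN, M_B = -2519/12 kN·m

Load 1 — uniform load w=19 kN/m over full span:
  R_A = wL/2 = 19·10/2 = 95 kN
  M_A = wL²/12 = 19·10²/12 = 475/3 kN·m
  R_B = wL/2 = 19·10/2 = 95 kN
  M_B = -wL²/12 = -19·10²/12 = -475/3 kN·m
Load 2 — applied couple M₀=17 kN·m at a=10/3 m (b=L-a=20/3):
  R_A = 6M₀ab/L³ = 6·17·(10/3)·(20/3)/10³ = 34/15 kN
  M_A = M₀b(2a-b)/L² = 17·(20/3)·(2·(10/3)-(20/3))/10² = 0 kN·m
  R_B = -6M₀ab/L³ = -6·17·(10/3)·(20/3)/10³ = -34/15 kN
  M_B = M₀a(2b-a)/L² = 17·(10/3)·(2·(20/3)-(10/3))/10² = 17/3 kN·m
Load 3 — applied couple M₀=12 kN·m at a=15/2 m (b=L-a=5/2):
  R_A = 6M₀ab/L³ = 6·12·(15/2)·(5/2)/10³ = 27/20 kN
  M_A = M₀b(2a-b)/L² = 12·(5/2)·(2·(15/2)-(5/2))/10² = 15/4 kN·m
  R_B = -6M₀ab/L³ = -6·12·(15/2)·(5/2)/10³ = -27/20 kN
  M_B = M₀a(2b-a)/L² = 12·(15/2)·(2·(5/2)-(15/2))/10² = -9/4 kN·m
Load 4 — triangular load w₀=11 kN/m (0→w₀ over full span):
  R_A = 3w₀L/20 = 3·11·10/20 = 33/2 kN
  M_A = w₀L²/30 = 11·10²/30 = 110/3 kN·m
  R_B = 7w₀L/20 = 7·11·10/20 = 77/2 kN
  M_B = -w₀L²/20 = -11·10²/20 = -55 kN·m
Superposition: R_A = 6907/60 kN, M_A = 795/4 kN·m, R_B = 7793/60 kN, M_B = -2519/12 kN·m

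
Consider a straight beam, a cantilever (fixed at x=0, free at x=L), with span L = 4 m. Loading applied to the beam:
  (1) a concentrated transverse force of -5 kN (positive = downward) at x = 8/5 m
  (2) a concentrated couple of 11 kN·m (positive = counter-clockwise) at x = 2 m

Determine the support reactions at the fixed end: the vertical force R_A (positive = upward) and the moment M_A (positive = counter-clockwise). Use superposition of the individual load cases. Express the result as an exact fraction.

R_A = -5 kN, M_A = -19 kN·m

Load 1 — point force P=-5 kN at a=8/5 m (b=L-a=12/5):
  R_A = P = (-5) = -5 kN
  M_A = Pa = (-5)·(8/5) = -8 kN·m
Load 2 — applied couple M₀=11 kN·m at a=2 m (b=L-a=2):
  R_A = 0 kN
  M_A = -M₀ = -11 kN·m
Superposition: R_A = -5 kN, M_A = -19 kN·m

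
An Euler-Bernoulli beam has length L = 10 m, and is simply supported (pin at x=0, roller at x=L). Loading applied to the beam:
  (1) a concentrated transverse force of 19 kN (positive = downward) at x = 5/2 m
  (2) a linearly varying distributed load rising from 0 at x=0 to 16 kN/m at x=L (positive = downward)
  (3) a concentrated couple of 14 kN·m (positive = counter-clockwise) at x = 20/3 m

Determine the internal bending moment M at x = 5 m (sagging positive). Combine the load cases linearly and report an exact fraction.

Load 1 — point force P=19 kN at a=5/2 m (b=L-a=15/2):
  M_1 = Pa(L-x)/L  [x>a] = 19·(5/2)·(10-5)/10 = 95/4 kN·m
Load 2 — triangular load w₀=16 kN/m (0→w₀ over full span):
  M_2 = w₀Lx/6 - w₀x³/(6L) = 16·10·5/6 - 16·5³/(6·10) = 100 kN·m
Load 3 — applied couple M₀=14 kN·m at a=20/3 m (b=L-a=10/3):
  M_3 = M₀x/L  [x≤a] = 14·5/10 = 7 kN·m
Superposition: M = Σ M_i = 523/4 kN·m ≈ 130.750000 kN·m

M(5) = 523/4 kN·m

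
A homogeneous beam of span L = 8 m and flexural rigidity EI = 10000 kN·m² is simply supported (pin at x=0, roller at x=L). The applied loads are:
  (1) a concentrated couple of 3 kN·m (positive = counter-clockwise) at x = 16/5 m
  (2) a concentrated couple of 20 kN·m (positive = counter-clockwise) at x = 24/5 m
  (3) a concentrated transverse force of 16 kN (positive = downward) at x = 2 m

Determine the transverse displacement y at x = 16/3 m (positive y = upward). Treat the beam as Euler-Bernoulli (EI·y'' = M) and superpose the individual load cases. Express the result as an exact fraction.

y(16/3) = -484/46875 m

Load 1 — applied couple M₀=3 kN·m at a=16/5 m (b=L-a=24/5):
  y_1 = (M₀x³/(6L)-M₀(x-a)²/2+C₁x)/EI  [x>a] with C₁=M₀(3b²-L²)/(6L)=8/25 = (3·(16/3)³/(6·8)-3·((16/3)-(16/5))²/2+(8/25)·(16/3))/10000 = 184/421875 m
Load 2 — applied couple M₀=20 kN·m at a=24/5 m (b=L-a=16/5):
  y_2 = (M₀x³/(6L)-M₀(x-a)²/2+C₁x)/EI  [x>a] with C₁=M₀(3b²-L²)/(6L)=-208/15 = (20·(16/3)³/(6·8)-20·((16/3)-(24/5))²/2+(-208/15)·(16/3))/10000 = -344/253125 m
Load 3 — point force P=16 kN at a=2 m (b=L-a=6):
  y_3 = -Pa(L-x)(2Lx-a²-x²)/(6LEI)  [x>a] = -16·2·(8-(16/3))·(2·8·(16/3)-2²-(16/3)²)/(6·8·10000) = -476/50625 m
Superposition: y = Σ y_i = -484/46875 m ≈ -0.010325 m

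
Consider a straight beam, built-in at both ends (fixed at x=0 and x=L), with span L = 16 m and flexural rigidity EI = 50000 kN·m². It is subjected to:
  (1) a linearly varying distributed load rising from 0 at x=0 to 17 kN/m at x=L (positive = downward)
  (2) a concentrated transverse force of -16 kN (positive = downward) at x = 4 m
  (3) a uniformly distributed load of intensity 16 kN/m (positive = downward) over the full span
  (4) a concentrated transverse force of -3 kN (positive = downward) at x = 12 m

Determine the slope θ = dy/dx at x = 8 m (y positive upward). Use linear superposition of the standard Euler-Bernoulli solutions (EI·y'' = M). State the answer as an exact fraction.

Load 1 — triangular load w₀=17 kN/m (0→w₀ over full span):
  θ_1 = -w₀(2x(L-x)(L-2x)(x+2L)+x²(L-x)²)/(120LEI) = -17·(2·8·(16-8)·(16-2·8)·(8+2·16)+8²·(16-8)²)/(120·16·50000) = -34/46875 rad
Load 2 — point force P=-16 kN at a=4 m (b=L-a=12):
  θ_2 = Pa²(L-x)(2bL-(3b+a)(L-x))/(2L³EI)  [x>a] = (-16)·4²·(16-8)·(2·12·16-(3·12+4)·(16-8))/(2·16³·50000) = -1/3125 rad
Load 3 — uniform load w=16 kN/m over full span:
  θ_3 = -wx(L-x)(L-2x)/(12EI) = -16·8·(16-8)·(16-2·8)/(12·50000) = 0 rad
Load 4 — point force P=-3 kN at a=12 m (b=L-a=4):
  θ_4 = -Pb²x(2aL-(3a+b)x)/(2L³EI)  [x≤a] = -(-3)·4²·8·(2·12·16-(3·12+4)·8)/(2·16³·50000) = 3/50000 rad
Superposition: θ = Σ θ_i = -739/750000 rad ≈ -0.000985 rad

θ(8) = -739/750000 rad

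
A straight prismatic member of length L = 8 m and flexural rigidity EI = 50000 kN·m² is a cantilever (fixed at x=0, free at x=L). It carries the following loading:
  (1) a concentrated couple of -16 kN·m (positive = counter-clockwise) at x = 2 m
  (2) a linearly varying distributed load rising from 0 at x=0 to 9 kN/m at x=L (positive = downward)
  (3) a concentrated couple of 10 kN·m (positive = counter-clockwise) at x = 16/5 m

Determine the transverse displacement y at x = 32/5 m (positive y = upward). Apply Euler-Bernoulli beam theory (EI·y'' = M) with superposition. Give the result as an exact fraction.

Load 1 — applied couple M₀=-16 kN·m at a=2 m (b=L-a=6):
  y_1 = M₀a(2x-a)/(2EI)  [x>a] = (-16)·2·(2·(32/5)-2)/(2·50000) = -54/15625 m
Load 2 — triangular load w₀=9 kN/m (0→w₀ over full span):
  y_2 = (w₀Lx³/12-w₀L²x²/6-w₀x⁵/(120L))/EI = (9·8·(32/5)³/12-9·8²·(32/5)²/6-9·(32/5)⁵/(120·8))/50000 = -2402304/48828125 m
Load 3 — applied couple M₀=10 kN·m at a=16/5 m (b=L-a=24/5):
  y_3 = M₀a(2x-a)/(2EI)  [x>a] = 10·(16/5)·(2·(32/5)-(16/5))/(2·50000) = 48/15625 m
Superposition: y = Σ y_i = -2421054/48828125 m ≈ -0.049583 m

y(32/5) = -2421054/48828125 m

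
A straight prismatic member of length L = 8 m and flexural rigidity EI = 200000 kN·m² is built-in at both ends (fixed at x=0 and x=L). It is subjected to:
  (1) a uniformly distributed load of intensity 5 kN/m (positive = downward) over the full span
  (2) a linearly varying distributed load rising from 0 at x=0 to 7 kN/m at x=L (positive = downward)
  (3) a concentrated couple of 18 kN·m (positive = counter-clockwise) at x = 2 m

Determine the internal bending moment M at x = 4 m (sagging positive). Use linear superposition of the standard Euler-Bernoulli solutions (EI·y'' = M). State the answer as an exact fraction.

Load 1 — uniform load w=5 kN/m over full span:
  M_1 = wLx/2 - wL²/12 - wx²/2 = 5·8·4/2 - 5·8²/12 - 5·4²/2 = 40/3 kN·m
Load 2 — triangular load w₀=7 kN/m (0→w₀ over full span):
  M_2 = 3w₀Lx/20 - w₀L²/30 - w₀x³/(6L) = 3·7·8·4/20 - 7·8²/30 - 7·4³/(6·8) = 28/3 kN·m
Load 3 — applied couple M₀=18 kN·m at a=2 m (b=L-a=6):
  M_3 = R_Ax - M_A - M₀  [x>a] with R_A=81/32, M_A=-27/8 = (81/32)·4 - (-27/8) - 18 = -9/2 kN·m
Superposition: M = Σ M_i = 109/6 kN·m ≈ 18.166667 kN·m

M(4) = 109/6 kN·m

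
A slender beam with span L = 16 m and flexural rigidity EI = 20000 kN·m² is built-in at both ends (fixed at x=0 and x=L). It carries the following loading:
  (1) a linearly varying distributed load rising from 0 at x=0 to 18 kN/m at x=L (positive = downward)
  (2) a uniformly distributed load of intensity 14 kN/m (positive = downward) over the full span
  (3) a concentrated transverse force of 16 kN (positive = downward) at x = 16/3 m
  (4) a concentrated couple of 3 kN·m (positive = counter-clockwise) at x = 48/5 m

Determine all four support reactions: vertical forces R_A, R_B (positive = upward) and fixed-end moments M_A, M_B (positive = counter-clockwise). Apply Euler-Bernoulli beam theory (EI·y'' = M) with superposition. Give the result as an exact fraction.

R_A = 451769/2700 kN, M_A = 331528/675 kN·m, R_B = 585031/2700 kN, M_B = -369677/675 kN·m

Load 1 — triangular load w₀=18 kN/m (0→w₀ over full span):
  R_A = 3w₀L/20 = 3·18·16/20 = 216/5 kN
  M_A = w₀L²/30 = 18·16²/30 = 768/5 kN·m
  R_B = 7w₀L/20 = 7·18·16/20 = 504/5 kN
  M_B = -w₀L²/20 = -18·16²/20 = -1152/5 kN·m
Load 2 — uniform load w=14 kN/m over full span:
  R_A = wL/2 = 14·16/2 = 112 kN
  M_A = wL²/12 = 14·16²/12 = 896/3 kN·m
  R_B = wL/2 = 14·16/2 = 112 kN
  M_B = -wL²/12 = -14·16²/12 = -896/3 kN·m
Load 3 — point force P=16 kN at a=16/3 m (b=L-a=32/3):
  R_A = Pb²(3a+b)/L³ = 16·(32/3)²·(3·(16/3)+(32/3))/16³ = 320/27 kN
  M_A = Pab²/L² = 16·(16/3)·(32/3)²/16² = 1024/27 kN·m
  R_B = Pa²(a+3b)/L³ = 16·(16/3)²·((16/3)+3·(32/3))/16³ = 112/27 kN
  M_B = -Pa²b/L² = -16·(16/3)²·(32/3)/16² = -512/27 kN·m
Load 4 — applied couple M₀=3 kN·m at a=48/5 m (b=L-a=32/5):
  R_A = 6M₀ab/L³ = 6·3·(48/5)·(32/5)/16³ = 27/100 kN
  M_A = M₀b(2a-b)/L² = 3·(32/5)·(2·(48/5)-(32/5))/16² = 24/25 kN·m
  R_B = -6M₀ab/L³ = -6·3·(48/5)·(32/5)/16³ = -27/100 kN
  M_B = M₀a(2b-a)/L² = 3·(48/5)·(2·(32/5)-(48/5))/16² = 9/25 kN·m
Superposition: R_A = 451769/2700 kN, M_A = 331528/675 kN·m, R_B = 585031/2700 kN, M_B = -369677/675 kN·m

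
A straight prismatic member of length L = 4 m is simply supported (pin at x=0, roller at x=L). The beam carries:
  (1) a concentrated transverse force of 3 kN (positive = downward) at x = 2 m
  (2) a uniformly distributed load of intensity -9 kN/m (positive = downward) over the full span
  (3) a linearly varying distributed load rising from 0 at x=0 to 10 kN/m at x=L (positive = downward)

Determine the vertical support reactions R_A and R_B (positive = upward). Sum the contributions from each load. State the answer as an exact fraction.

R_A = -59/6 kN, R_B = -19/6 kN

Load 1 — point force P=3 kN at a=2 m (b=L-a=2):
  R_A = Pb/L = 3·2/4 = 3/2 kN
  R_B = Pa/L = 3·2/4 = 3/2 kN
Load 2 — uniform load w=-9 kN/m over full span:
  R_A = wL/2 = (-9)·4/2 = -18 kN
  R_B = wL/2 = (-9)·4/2 = -18 kN
Load 3 — triangular load w₀=10 kN/m (0→w₀ over full span):
  R_A = w₀L/6 = 10·4/6 = 20/3 kN
  R_B = w₀L/3 = 10·4/3 = 40/3 kN
Superposition: R_A = -59/6 kN, R_B = -19/6 kN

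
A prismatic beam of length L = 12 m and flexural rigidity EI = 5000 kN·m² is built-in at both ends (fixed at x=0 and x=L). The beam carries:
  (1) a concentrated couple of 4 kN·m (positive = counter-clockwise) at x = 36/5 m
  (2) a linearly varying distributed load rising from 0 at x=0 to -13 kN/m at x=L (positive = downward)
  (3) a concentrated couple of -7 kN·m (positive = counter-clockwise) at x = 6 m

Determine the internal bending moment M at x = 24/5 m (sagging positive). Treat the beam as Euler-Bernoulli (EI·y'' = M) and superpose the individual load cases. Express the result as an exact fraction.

Load 1 — applied couple M₀=4 kN·m at a=36/5 m (b=L-a=24/5):
  M_1 = R_Ax - M_A  [x≤a] with R_A=12/25, M_A=32/25 = (12/25)·(24/5) - (32/25) = 128/125 kN·m
Load 2 — triangular load w₀=-13 kN/m (0→w₀ over full span):
  M_2 = 3w₀Lx/20 - w₀L²/30 - w₀x³/(6L) = 3·(-13)·12·(24/5)/20 - (-13)·12²/30 - (-13)·(24/5)³/(6·12) = -3744/125 kN·m
Load 3 — applied couple M₀=-7 kN·m at a=6 m (b=L-a=6):
  M_3 = R_Ax - M_A  [x≤a] with R_A=-7/8, M_A=-7/4 = (-7/8)·(24/5) - (-7/4) = -49/20 kN·m
Superposition: M = Σ M_i = -15689/500 kN·m ≈ -31.378000 kN·m

M(24/5) = -15689/500 kN·m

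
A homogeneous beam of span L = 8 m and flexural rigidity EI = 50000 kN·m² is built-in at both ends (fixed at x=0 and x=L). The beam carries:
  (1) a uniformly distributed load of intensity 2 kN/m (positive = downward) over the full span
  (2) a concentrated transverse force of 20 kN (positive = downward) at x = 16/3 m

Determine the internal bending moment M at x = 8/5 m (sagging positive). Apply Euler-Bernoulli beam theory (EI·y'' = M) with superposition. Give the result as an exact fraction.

Load 1 — uniform load w=2 kN/m over full span:
  M_1 = wLx/2 - wL²/12 - wx²/2 = 2·8·(8/5)/2 - 2·8²/12 - 2·(8/5)²/2 = -32/75 kN·m
Load 2 — point force P=20 kN at a=16/3 m (b=L-a=8/3):
  M_2 = Pb²(3a+b)x/L³ - Pab²/L²  [x≤a] = 20·(8/3)²·(3·(16/3)+(8/3))·(8/5)/8³ - 20·(16/3)·(8/3)²/8² = -32/9 kN·m
Superposition: M = Σ M_i = -896/225 kN·m ≈ -3.982222 kN·m

M(8/5) = -896/225 kN·m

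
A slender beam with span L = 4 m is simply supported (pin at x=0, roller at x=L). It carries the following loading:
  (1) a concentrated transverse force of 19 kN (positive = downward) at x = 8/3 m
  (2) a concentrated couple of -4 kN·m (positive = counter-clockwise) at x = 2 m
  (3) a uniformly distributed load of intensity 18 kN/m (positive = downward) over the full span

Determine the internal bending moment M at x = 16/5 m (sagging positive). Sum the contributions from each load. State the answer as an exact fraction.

M(16/5) = 2548/75 kN·m

Load 1 — point force P=19 kN at a=8/3 m (b=L-a=4/3):
  M_1 = Pa(L-x)/L  [x>a] = 19·(8/3)·(4-(16/5))/4 = 152/15 kN·m
Load 2 — applied couple M₀=-4 kN·m at a=2 m (b=L-a=2):
  M_2 = M₀x/L - M₀  [x>a] = (-4)·(16/5)/4 - (-4) = 4/5 kN·m
Load 3 — uniform load w=18 kN/m over full span:
  M_3 = wx(L-x)/2 = 18·(16/5)·(4-(16/5))/2 = 576/25 kN·m
Superposition: M = Σ M_i = 2548/75 kN·m ≈ 33.973333 kN·m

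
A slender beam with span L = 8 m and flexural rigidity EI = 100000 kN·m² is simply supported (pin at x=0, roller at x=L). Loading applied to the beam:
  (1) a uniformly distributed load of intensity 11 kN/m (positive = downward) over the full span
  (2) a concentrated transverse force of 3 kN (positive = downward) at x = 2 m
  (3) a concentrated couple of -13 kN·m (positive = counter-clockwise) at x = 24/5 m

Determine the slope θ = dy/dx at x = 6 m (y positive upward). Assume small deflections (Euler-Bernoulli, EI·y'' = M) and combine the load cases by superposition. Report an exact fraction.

θ(6) = 48809/30000000 rad

Load 1 — uniform load w=11 kN/m over full span:
  θ_1 = -w(L³-6Lx²+4x³)/(24EI) = -11·(8³-6·8·6²+4·6³)/(24·100000) = 121/75000 rad
Load 2 — point force P=3 kN at a=2 m (b=L-a=6):
  θ_2 = -Pa(2L²-6Lx+3x²+a²)/(6LEI)  [x>a] = -3·2·(2·8²-6·8·6+3·6²+2²)/(6·8·100000) = 3/50000 rad
Load 3 — applied couple M₀=-13 kN·m at a=24/5 m (b=L-a=16/5):
  θ_3 = (M₀x²/(2L)-M₀(x-a)+C₁)/EI  [x>a] with C₁=M₀(3b²-L²)/(6L)=676/75 = ((-13)·6²/(2·8)-(-13)·(6-(24/5))+(676/75))/100000 = -1391/30000000 rad
Superposition: θ = Σ θ_i = 48809/30000000 rad ≈ 0.001627 rad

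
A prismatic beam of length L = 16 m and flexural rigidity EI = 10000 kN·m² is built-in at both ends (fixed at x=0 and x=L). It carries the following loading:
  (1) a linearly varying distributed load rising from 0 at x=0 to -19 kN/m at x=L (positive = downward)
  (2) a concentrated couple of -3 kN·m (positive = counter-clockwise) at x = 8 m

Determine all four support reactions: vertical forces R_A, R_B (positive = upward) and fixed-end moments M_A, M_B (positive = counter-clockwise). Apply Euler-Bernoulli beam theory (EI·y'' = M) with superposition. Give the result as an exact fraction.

Load 1 — triangular load w₀=-19 kN/m (0→w₀ over full span):
  R_A = 3w₀L/20 = 3·(-19)·16/20 = -228/5 kN
  M_A = w₀L²/30 = (-19)·16²/30 = -2432/15 kN·m
  R_B = 7w₀L/20 = 7·(-19)·16/20 = -532/5 kN
  M_B = -w₀L²/20 = -(-19)·16²/20 = 1216/5 kN·m
Load 2 — applied couple M₀=-3 kN·m at a=8 m (b=L-a=8):
  R_A = 6M₀ab/L³ = 6·(-3)·8·8/16³ = -9/32 kN
  M_A = M₀b(2a-b)/L² = (-3)·8·(2·8-8)/16² = -3/4 kN·m
  R_B = -6M₀ab/L³ = -6·(-3)·8·8/16³ = 9/32 kN
  M_B = M₀a(2b-a)/L² = (-3)·8·(2·8-8)/16² = -3/4 kN·m
Superposition: R_A = -7341/160 kN, M_A = -9773/60 kN·m, R_B = -16979/160 kN, M_B = 4849/20 kN·m

R_A = -7341/160 kN, M_A = -9773/60 kN·m, R_B = -16979/160 kN, M_B = 4849/20 kN·m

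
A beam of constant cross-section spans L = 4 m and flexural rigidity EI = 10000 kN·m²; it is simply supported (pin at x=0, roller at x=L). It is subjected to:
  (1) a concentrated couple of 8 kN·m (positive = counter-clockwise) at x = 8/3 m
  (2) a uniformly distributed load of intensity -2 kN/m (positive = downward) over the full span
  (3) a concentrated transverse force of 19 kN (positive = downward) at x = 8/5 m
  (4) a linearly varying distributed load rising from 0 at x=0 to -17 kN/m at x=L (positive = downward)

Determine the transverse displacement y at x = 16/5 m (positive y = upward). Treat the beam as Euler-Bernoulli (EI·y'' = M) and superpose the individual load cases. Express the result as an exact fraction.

y(16/5) = 62248/87890625 m

Load 1 — applied couple M₀=8 kN·m at a=8/3 m (b=L-a=4/3):
  y_1 = (M₀x³/(6L)-M₀(x-a)²/2+C₁x)/EI  [x>a] with C₁=M₀(3b²-L²)/(6L)=-32/9 = (8·(16/5)³/(6·4)-8·((16/5)-(8/3))²/2+(-32/9)·(16/5))/10000 = -112/703125 m
Load 2 — uniform load w=-2 kN/m over full span:
  y_2 = -wx(L³-2Lx²+x³)/(24EI) = -(-2)·(16/5)·(4³-2·4·(16/5)²+(16/5)³)/(24·10000) = 464/1171875 m
Load 3 — point force P=19 kN at a=8/5 m (b=L-a=12/5):
  y_3 = -Pa(L-x)(2Lx-a²-x²)/(6LEI)  [x>a] = -19·(8/5)·(4-(16/5))·(2·4·(16/5)-(8/5)²-(16/5)²)/(6·4·10000) = -304/234375 m
Load 4 — triangular load w₀=-17 kN/m (0→w₀ over full span):
  y_4 = -w₀x(7L⁴-10L²x²+3x⁴)/(360LEI) = -(-17)·(16/5)·(7·4⁴-10·4²·(16/5)²+3·(16/5)⁴)/(360·4·10000) = 17272/9765625 m
Superposition: y = Σ y_i = 62248/87890625 m ≈ 0.000708 m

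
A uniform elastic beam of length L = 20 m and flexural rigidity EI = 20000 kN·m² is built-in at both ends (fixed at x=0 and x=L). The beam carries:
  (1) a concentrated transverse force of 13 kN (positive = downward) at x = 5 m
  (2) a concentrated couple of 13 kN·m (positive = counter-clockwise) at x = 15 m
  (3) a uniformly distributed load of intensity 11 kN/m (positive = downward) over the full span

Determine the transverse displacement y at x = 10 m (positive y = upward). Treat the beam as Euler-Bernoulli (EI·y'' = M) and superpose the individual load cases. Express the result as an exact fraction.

Load 1 — point force P=13 kN at a=5 m (b=L-a=15):
  y_1 = -Pa²(L-x)²(3bL-(3b+a)(L-x))/(6L³EI)  [x>a] = -13·5²·(20-10)²·(3·15·20-(3·15+5)·(20-10))/(6·20³·20000) = -13/960 m
Load 2 — applied couple M₀=13 kN·m at a=15 m (b=L-a=5):
  y_2 = (R_Ax³/6 - M_Ax²/2)/EI  [x≤a] with R_A=117/160, M_A=65/16 = ((117/160)·10³/6 - (65/16)·10²/2)/20000 = -13/3200 m
Load 3 — uniform load w=11 kN/m over full span:
  y_3 = -wx²(L-x)²/(24EI) = -11·10²·(20-10)²/(24·20000) = -11/48 m
Superposition: y = Σ y_i = -2369/9600 m ≈ -0.246771 m

y(10) = -2369/9600 m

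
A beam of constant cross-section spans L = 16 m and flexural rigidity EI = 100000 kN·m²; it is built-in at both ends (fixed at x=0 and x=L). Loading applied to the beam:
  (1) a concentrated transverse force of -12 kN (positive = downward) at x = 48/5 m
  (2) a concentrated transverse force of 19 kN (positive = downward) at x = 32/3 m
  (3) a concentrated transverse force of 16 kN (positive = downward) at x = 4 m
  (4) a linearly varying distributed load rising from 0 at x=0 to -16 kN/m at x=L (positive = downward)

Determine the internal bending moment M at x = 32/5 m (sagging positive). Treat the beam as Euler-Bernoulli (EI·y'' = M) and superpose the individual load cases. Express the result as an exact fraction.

M(32/5) = -896572/16875 kN·m

Load 1 — point force P=-12 kN at a=48/5 m (b=L-a=32/5):
  M_1 = Pb²(3a+b)x/L³ - Pab²/L²  [x≤a] = (-12)·(32/5)²·(3·(48/5)+(32/5))·(32/5)/16³ - (-12)·(48/5)·(32/5)²/16² = -5376/625 kN·m
Load 2 — point force P=19 kN at a=32/3 m (b=L-a=16/3):
  M_2 = Pb²(3a+b)x/L³ - Pab²/L²  [x≤a] = 19·(16/3)²·(3·(32/3)+(16/3))·(32/5)/16³ - 19·(32/3)·(16/3)²/16² = 1216/135 kN·m
Load 3 — point force P=16 kN at a=4 m (b=L-a=12):
  M_3 = Pa²(a+3b)(L-x)/L³ - Pa²b/L²  [x>a] = 16·4²·(4+3·12)·(16-(32/5))/16³ - 16·4²·12/16² = 12 kN·m
Load 4 — triangular load w₀=-16 kN/m (0→w₀ over full span):
  M_4 = 3w₀Lx/20 - w₀L²/30 - w₀x³/(6L) = 3·(-16)·16·(32/5)/20 - (-16)·16²/30 - (-16)·(32/5)³/(6·16) = -8192/125 kN·m
Superposition: M = Σ M_i = -896572/16875 kN·m ≈ -53.130193 kN·m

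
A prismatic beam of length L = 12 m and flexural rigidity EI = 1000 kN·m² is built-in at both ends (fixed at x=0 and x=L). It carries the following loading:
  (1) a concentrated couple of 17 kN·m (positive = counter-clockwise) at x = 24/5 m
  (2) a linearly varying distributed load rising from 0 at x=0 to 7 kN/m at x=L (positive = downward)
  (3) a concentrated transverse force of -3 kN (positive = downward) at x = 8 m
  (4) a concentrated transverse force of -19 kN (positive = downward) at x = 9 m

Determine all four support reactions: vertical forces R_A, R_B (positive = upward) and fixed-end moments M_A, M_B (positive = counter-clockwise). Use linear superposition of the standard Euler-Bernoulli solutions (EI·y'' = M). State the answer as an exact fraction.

Load 1 — applied couple M₀=17 kN·m at a=24/5 m (b=L-a=36/5):
  R_A = 6M₀ab/L³ = 6·17·(24/5)·(36/5)/12³ = 51/25 kN
  M_A = M₀b(2a-b)/L² = 17·(36/5)·(2·(24/5)-(36/5))/12² = 51/25 kN·m
  R_B = -6M₀ab/L³ = -6·17·(24/5)·(36/5)/12³ = -51/25 kN
  M_B = M₀a(2b-a)/L² = 17·(24/5)·(2·(36/5)-(24/5))/12² = 136/25 kN·m
Load 2 — triangular load w₀=7 kN/m (0→w₀ over full span):
  R_A = 3w₀L/20 = 3·7·12/20 = 63/5 kN
  M_A = w₀L²/30 = 7·12²/30 = 168/5 kN·m
  R_B = 7w₀L/20 = 7·7·12/20 = 147/5 kN
  M_B = -w₀L²/20 = -7·12²/20 = -252/5 kN·m
Load 3 — point force P=-3 kN at a=8 m (b=L-a=4):
  R_A = Pb²(3a+b)/L³ = (-3)·4²·(3·8+4)/12³ = -7/9 kN
  M_A = Pab²/L² = (-3)·8·4²/12² = -8/3 kN·m
  R_B = Pa²(a+3b)/L³ = (-3)·8²·(8+3·4)/12³ = -20/9 kN
  M_B = -Pa²b/L² = -(-3)·8²·4/12² = 16/3 kN·m
Load 4 — point force P=-19 kN at a=9 m (b=L-a=3):
  R_A = Pb²(3a+b)/L³ = (-19)·3²·(3·9+3)/12³ = -95/32 kN
  M_A = Pab²/L² = (-19)·9·3²/12² = -171/16 kN·m
  R_B = Pa²(a+3b)/L³ = (-19)·9²·(9+3·3)/12³ = -513/32 kN
  M_B = -Pa²b/L² = -(-19)·9²·3/12² = 513/16 kN·m
Superposition: R_A = 78433/7200 kN, M_A = 26743/1200 kN·m, R_B = 65567/7200 kN, M_B = -9077/1200 kN·m

R_A = 78433/7200 kN, M_A = 26743/1200 kN·m, R_B = 65567/7200 kN, M_B = -9077/1200 kN·m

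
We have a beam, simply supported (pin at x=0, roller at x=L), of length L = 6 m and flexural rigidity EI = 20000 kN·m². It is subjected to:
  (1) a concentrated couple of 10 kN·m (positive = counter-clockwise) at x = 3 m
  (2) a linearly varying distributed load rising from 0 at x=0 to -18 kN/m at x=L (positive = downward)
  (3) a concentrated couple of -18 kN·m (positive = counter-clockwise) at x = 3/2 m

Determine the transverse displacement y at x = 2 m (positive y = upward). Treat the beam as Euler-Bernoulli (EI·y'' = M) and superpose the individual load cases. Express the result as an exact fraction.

Load 1 — applied couple M₀=10 kN·m at a=3 m (b=L-a=3):
  y_1 = (M₀x³/(6L)+C₁x)/EI  [x≤a] with C₁=M₀(3b²-L²)/(6L)=-5/2 = (10·2³/(6·6)+(-5/2)·2)/20000 = -1/7200 m
Load 2 — triangular load w₀=-18 kN/m (0→w₀ over full span):
  y_2 = -w₀x(7L⁴-10L²x²+3x⁴)/(360LEI) = -(-18)·2·(7·6⁴-10·6²·2²+3·2⁴)/(360·6·20000) = 4/625 m
Load 3 — applied couple M₀=-18 kN·m at a=3/2 m (b=L-a=9/2):
  y_3 = (M₀x³/(6L)-M₀(x-a)²/2+C₁x)/EI  [x>a] with C₁=M₀(3b²-L²)/(6L)=-99/8 = ((-18)·2³/(6·6)-(-18)·(2-(3/2))²/2+(-99/8)·2)/20000 = -53/40000 m
Superposition: y = Σ y_i = 1777/360000 m ≈ 0.004936 m

y(2) = 1777/360000 m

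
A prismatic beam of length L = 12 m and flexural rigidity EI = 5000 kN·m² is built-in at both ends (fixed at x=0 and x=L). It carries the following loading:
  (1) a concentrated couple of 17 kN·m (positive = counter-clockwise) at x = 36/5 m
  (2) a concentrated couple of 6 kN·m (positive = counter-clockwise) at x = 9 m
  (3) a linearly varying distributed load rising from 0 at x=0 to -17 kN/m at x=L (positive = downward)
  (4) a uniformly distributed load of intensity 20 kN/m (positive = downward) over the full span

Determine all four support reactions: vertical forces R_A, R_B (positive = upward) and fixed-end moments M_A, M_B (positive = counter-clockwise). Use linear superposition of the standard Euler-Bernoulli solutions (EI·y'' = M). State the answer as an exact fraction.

R_A = 36801/400 kN, M_A = 33143/200 kN·m, R_B = 18399/400 kN, M_B = -23337/200 kN·m

Load 1 — applied couple M₀=17 kN·m at a=36/5 m (b=L-a=24/5):
  R_A = 6M₀ab/L³ = 6·17·(36/5)·(24/5)/12³ = 51/25 kN
  M_A = M₀b(2a-b)/L² = 17·(24/5)·(2·(36/5)-(24/5))/12² = 136/25 kN·m
  R_B = -6M₀ab/L³ = -6·17·(36/5)·(24/5)/12³ = -51/25 kN
  M_B = M₀a(2b-a)/L² = 17·(36/5)·(2·(24/5)-(36/5))/12² = 51/25 kN·m
Load 2 — applied couple M₀=6 kN·m at a=9 m (b=L-a=3):
  R_A = 6M₀ab/L³ = 6·6·9·3/12³ = 9/16 kN
  M_A = M₀b(2a-b)/L² = 6·3·(2·9-3)/12² = 15/8 kN·m
  R_B = -6M₀ab/L³ = -6·6·9·3/12³ = -9/16 kN
  M_B = M₀a(2b-a)/L² = 6·9·(2·3-9)/12² = -9/8 kN·m
Load 3 — triangular load w₀=-17 kN/m (0→w₀ over full span):
  R_A = 3w₀L/20 = 3·(-17)·12/20 = -153/5 kN
  M_A = w₀L²/30 = (-17)·12²/30 = -408/5 kN·m
  R_B = 7w₀L/20 = 7·(-17)·12/20 = -357/5 kN
  M_B = -w₀L²/20 = -(-17)·12²/20 = 612/5 kN·m
Load 4 — uniform load w=20 kN/m over full span:
  R_A = wL/2 = 20·12/2 = 120 kN
  M_A = wL²/12 = 20·12²/12 = 240 kN·m
  R_B = wL/2 = 20·12/2 = 120 kN
  M_B = -wL²/12 = -20·12²/12 = -240 kN·m
Superposition: R_A = 36801/400 kN, M_A = 33143/200 kN·m, R_B = 18399/400 kN, M_B = -23337/200 kN·m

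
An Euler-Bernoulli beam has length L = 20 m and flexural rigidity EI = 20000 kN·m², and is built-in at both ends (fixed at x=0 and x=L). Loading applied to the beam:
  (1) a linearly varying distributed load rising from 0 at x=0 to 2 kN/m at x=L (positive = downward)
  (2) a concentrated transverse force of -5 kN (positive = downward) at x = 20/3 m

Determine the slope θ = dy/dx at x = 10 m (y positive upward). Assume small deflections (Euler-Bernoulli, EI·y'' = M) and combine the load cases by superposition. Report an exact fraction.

Load 1 — triangular load w₀=2 kN/m (0→w₀ over full span):
  θ_1 = -w₀(2x(L-x)(L-2x)(x+2L)+x²(L-x)²)/(120LEI) = -2·(2·10·(20-10)·(20-2·10)·(10+2·20)+10²·(20-10)²)/(120·20·20000) = -1/2400 rad
Load 2 — point force P=-5 kN at a=20/3 m (b=L-a=40/3):
  θ_2 = Pa²(L-x)(2bL-(3b+a)(L-x))/(2L³EI)  [x>a] = (-5)·(20/3)²·(20-10)·(2·(40/3)·20-(3·(40/3)+(20/3))·(20-10))/(2·20³·20000) = -1/2160 rad
Superposition: θ = Σ θ_i = -19/21600 rad ≈ -0.000880 rad

θ(10) = -19/21600 rad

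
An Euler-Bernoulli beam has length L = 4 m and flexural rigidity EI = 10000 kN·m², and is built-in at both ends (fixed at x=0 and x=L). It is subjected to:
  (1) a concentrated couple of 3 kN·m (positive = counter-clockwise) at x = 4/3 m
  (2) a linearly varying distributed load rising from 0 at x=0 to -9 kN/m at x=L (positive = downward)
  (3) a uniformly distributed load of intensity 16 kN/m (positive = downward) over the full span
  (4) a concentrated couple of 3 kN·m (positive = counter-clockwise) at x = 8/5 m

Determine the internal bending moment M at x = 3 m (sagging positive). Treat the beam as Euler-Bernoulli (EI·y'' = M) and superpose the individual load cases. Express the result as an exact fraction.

M(3) = 763/600 kN·m

Load 1 — applied couple M₀=3 kN·m at a=4/3 m (b=L-a=8/3):
  M_1 = R_Ax - M_A - M₀  [x>a] with R_A=1, M_A=0 = 1·3 - 0 - 3 = 0 kN·m
Load 2 — triangular load w₀=-9 kN/m (0→w₀ over full span):
  M_2 = 3w₀Lx/20 - w₀L²/30 - w₀x³/(6L) = 3·(-9)·4·3/20 - (-9)·4²/30 - (-9)·3³/(6·4) = -51/40 kN·m
Load 3 — uniform load w=16 kN/m over full span:
  M_3 = wLx/2 - wL²/12 - wx²/2 = 16·4·3/2 - 16·4²/12 - 16·3²/2 = 8/3 kN·m
Load 4 — applied couple M₀=3 kN·m at a=8/5 m (b=L-a=12/5):
  M_4 = R_Ax - M_A - M₀  [x>a] with R_A=27/25, M_A=9/25 = (27/25)·3 - (9/25) - 3 = -3/25 kN·m
Superposition: M = Σ M_i = 763/600 kN·m ≈ 1.271667 kN·m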